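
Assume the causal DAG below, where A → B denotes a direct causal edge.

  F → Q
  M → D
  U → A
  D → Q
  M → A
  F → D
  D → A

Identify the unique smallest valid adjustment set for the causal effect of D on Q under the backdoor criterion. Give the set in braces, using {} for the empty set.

{F}

Variables eligible for adjustment (non-descendants of D, excluding D and Q): {F, M, U}.
Backdoor paths from D to Q:
  P1: D <- F -> Q
The empty set is not sufficient: P1 (D <- F -> Q) has no collider blocking it and no conditioned non-collider, so it is open.
Try {F}:
  P1: blocked at fork node F ∈ conditioning set.
{F} contains no descendant of D and blocks every backdoor path.
No other singleton works — e.g. {U} leaves P1 open — so {F} is the unique smallest valid adjustment set.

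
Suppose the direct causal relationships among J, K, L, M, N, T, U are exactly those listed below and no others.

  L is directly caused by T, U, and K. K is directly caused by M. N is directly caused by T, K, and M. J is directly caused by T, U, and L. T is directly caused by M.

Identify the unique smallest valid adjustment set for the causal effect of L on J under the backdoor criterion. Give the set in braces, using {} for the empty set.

Variables eligible for adjustment (non-descendants of L, excluding L and J): {K, M, N, T, U}.
Backdoor paths from L to J:
  P1: L <- T -> J
  P2: L <- K <- M -> T -> J
  P3: L <- K <- M -> N <- T -> J
  P4: L <- K -> N <- M -> T -> J
  P5: L <- K -> N <- T -> J
  P6: L <- U -> J
The empty set is not sufficient: P1 (L <- T -> J) has no collider blocking it and no conditioned non-collider, so it is open.
Try {T, U}:
  P1: blocked at fork node T ∈ conditioning set.
  P2: blocked at chain node T ∈ conditioning set.
  P3: blocked at collider N (neither it nor any descendant is in the conditioning set).
  P4: blocked at collider N (neither it nor any descendant is in the conditioning set).
  P5: blocked at collider N (neither it nor any descendant is in the conditioning set).
  P6: blocked at fork node U ∈ conditioning set.
{T, U} contains no descendant of L and blocks every backdoor path.
Every element of {T, U} is needed (dropping T leaves P1 open; dropping U leaves P6 open), so no proper subset is valid.
Among all size-2 subsets of the eligible variables, only {T, U} blocks every backdoor path, so it is the unique smallest valid adjustment set.

{T, U}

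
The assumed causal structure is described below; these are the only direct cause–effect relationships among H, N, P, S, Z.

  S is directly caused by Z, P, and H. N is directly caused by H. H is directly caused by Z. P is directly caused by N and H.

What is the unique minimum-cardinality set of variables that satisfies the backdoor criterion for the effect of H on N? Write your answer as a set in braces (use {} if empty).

Variables eligible for adjustment (non-descendants of H, excluding H and N): {Z}.
Backdoor paths from H to N:
  P1: H <- Z -> S <- P <- N
Each backdoor path contains an unconditioned collider, so every path is already blocked with the empty conditioning set:
  P1: blocked at collider S (neither it nor any descendant is in the conditioning set).
The empty set is therefore the unique smallest valid set.

{}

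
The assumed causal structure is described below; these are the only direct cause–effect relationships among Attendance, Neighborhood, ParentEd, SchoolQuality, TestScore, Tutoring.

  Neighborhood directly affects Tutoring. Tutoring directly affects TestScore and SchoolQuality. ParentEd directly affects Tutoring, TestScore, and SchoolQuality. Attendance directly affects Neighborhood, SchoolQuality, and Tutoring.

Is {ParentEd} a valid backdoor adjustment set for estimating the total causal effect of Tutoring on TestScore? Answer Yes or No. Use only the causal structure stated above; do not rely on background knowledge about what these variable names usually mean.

Backdoor paths from Tutoring to TestScore (paths whose first edge points into Tutoring):
  P1: Tutoring <- Attendance -> SchoolQuality <- ParentEd -> TestScore
  P2: Tutoring <- Neighborhood <- Attendance -> SchoolQuality <- ParentEd -> TestScore
  P3: Tutoring <- ParentEd -> TestScore
Condition 1 (no descendant of Tutoring in the set): holds — descendants of Tutoring are {SchoolQuality, TestScore}; none are in {ParentEd}.
Condition 2 (every backdoor path blocked by {ParentEd}):
  P1: blocked at collider SchoolQuality (neither it nor any descendant is in the conditioning set).
  P2: blocked at collider SchoolQuality (neither it nor any descendant is in the conditioning set).
  P3: blocked at fork node ParentEd ∈ conditioning set.
{ParentEd} satisfies the backdoor criterion.

Yes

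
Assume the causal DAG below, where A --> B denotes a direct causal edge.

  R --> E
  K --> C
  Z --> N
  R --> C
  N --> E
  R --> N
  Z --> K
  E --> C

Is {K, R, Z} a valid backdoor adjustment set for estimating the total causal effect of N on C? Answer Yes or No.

Yes

Backdoor paths from N to C (paths whose first edge points into N):
  P1: N <- Z -> K -> C
  P2: N <- R -> E -> C
  P3: N <- R -> C
Condition 1 (no descendant of N in the set): holds — descendants of N are {C, E}; none are in {K, R, Z}.
Condition 2 (every backdoor path blocked by {K, R, Z}):
  P1: blocked at fork node Z ∈ conditioning set.
  P2: blocked at fork node R ∈ conditioning set.
  P3: blocked at fork node R ∈ conditioning set.
{K, R, Z} satisfies the backdoor criterion.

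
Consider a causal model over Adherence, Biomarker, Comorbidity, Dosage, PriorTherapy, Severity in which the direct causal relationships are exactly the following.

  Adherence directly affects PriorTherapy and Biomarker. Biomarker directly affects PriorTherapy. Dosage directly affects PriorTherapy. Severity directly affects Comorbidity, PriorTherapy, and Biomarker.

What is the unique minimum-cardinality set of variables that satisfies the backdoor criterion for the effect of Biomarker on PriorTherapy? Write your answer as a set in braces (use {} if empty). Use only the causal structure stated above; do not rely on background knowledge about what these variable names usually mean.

{Adherence, Severity}

Variables eligible for adjustment (non-descendants of Biomarker, excluding Biomarker and PriorTherapy): {Adherence, Comorbidity, Dosage, Severity}.
Backdoor paths from Biomarker to PriorTherapy:
  P1: Biomarker <- Severity -> PriorTherapy
  P2: Biomarker <- Adherence -> PriorTherapy
The empty set is not sufficient: P1 (Biomarker <- Severity -> PriorTherapy) has no collider blocking it and no conditioned non-collider, so it is open.
Try {Adherence, Severity}:
  P1: blocked at fork node Severity ∈ conditioning set.
  P2: blocked at fork node Adherence ∈ conditioning set.
{Adherence, Severity} contains no descendant of Biomarker and blocks every backdoor path.
Every element of {Adherence, Severity} is needed (dropping Adherence leaves P2 open; dropping Severity leaves P1 open), so no proper subset is valid.
Among all size-2 subsets of the eligible variables, only {Adherence, Severity} blocks every backdoor path, so it is the unique smallest valid adjustment set.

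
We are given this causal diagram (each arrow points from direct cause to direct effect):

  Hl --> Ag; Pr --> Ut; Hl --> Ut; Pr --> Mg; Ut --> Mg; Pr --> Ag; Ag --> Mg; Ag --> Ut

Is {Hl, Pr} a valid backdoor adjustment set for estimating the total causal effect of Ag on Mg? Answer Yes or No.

Backdoor paths from Ag to Mg (paths whose first edge points into Ag):
  P1: Ag <- Pr -> Ut -> Mg
  P2: Ag <- Pr -> Mg
  P3: Ag <- Hl -> Ut <- Pr -> Mg
  P4: Ag <- Hl -> Ut -> Mg
Condition 1 (no descendant of Ag in the set): holds — descendants of Ag are {Mg, Ut}; none are in {Hl, Pr}.
Condition 2 (every backdoor path blocked by {Hl, Pr}):
  P1: blocked at fork node Pr ∈ conditioning set.
  P2: blocked at fork node Pr ∈ conditioning set.
  P3: blocked at fork node Hl ∈ conditioning set.
  P4: blocked at fork node Hl ∈ conditioning set.
{Hl, Pr} satisfies the backdoor criterion.

Yes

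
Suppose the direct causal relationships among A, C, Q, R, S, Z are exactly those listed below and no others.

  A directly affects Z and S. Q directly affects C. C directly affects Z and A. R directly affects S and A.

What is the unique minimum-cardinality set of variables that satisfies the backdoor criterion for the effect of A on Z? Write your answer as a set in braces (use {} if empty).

Variables eligible for adjustment (non-descendants of A, excluding A and Z): {C, Q, R}.
Backdoor paths from A to Z:
  P1: A <- C -> Z
The empty set is not sufficient: P1 (A <- C -> Z) has no collider blocking it and no conditioned non-collider, so it is open.
Try {C}:
  P1: blocked at fork node C ∈ conditioning set.
{C} contains no descendant of A and blocks every backdoor path.
No other singleton works — e.g. {Q} leaves P1 open — so {C} is the unique smallest valid adjustment set.

{C}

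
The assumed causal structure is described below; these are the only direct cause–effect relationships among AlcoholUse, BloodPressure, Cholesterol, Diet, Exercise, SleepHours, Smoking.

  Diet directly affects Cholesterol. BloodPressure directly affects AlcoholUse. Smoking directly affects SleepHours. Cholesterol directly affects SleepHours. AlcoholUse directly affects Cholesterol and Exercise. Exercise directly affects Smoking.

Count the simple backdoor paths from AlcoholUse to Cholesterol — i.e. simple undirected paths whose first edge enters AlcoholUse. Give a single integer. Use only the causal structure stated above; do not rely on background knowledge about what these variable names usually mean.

0

A backdoor path from AlcoholUse to Cholesterol is any simple undirected path whose first edge points into AlcoholUse (i.e. leaves AlcoholUse via a parent).
Parents of AlcoholUse: {BloodPressure}.
No simple path from any parent of AlcoholUse reaches Cholesterol without revisiting AlcoholUse, so there are no backdoor paths.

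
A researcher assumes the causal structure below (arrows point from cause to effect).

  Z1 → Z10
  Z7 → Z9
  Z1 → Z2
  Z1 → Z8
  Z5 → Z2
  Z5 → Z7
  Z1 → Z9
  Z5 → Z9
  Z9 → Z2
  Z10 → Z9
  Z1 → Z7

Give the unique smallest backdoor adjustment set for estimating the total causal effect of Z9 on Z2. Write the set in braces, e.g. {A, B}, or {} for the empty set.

{Z1, Z5}

Variables eligible for adjustment (non-descendants of Z9, excluding Z9 and Z2): {Z1, Z10, Z5, Z7, Z8}.
Backdoor paths from Z9 to Z2:
  P1: Z9 <- Z5 -> Z7 <- Z1 -> Z2
  P2: Z9 <- Z5 -> Z2
  P3: Z9 <- Z1 -> Z7 <- Z5 -> Z2
  P4: Z9 <- Z1 -> Z2
  P5: Z9 <- Z10 <- Z1 -> Z7 <- Z5 -> Z2
  P6: Z9 <- Z10 <- Z1 -> Z2
  P7: Z9 <- Z7 <- Z5 -> Z2
  P8: Z9 <- Z7 <- Z1 -> Z2
The empty set is not sufficient: P2 (Z9 <- Z5 -> Z2) has no collider blocking it and no conditioned non-collider, so it is open.
Try {Z1, Z5}:
  P1: blocked at fork node Z5 ∈ conditioning set.
  P2: blocked at fork node Z5 ∈ conditioning set.
  P3: blocked at fork node Z1 ∈ conditioning set.
  P4: blocked at fork node Z1 ∈ conditioning set.
  P5: blocked at fork node Z1 ∈ conditioning set.
  P6: blocked at fork node Z1 ∈ conditioning set.
  P7: blocked at fork node Z5 ∈ conditioning set.
  P8: blocked at fork node Z1 ∈ conditioning set.
{Z1, Z5} contains no descendant of Z9 and blocks every backdoor path.
Every element of {Z1, Z5} is needed (dropping Z1 leaves P4 open; dropping Z5 leaves P2 open), so no proper subset is valid.
Among all size-2 subsets of the eligible variables, only {Z1, Z5} blocks every backdoor path, so it is the unique smallest valid adjustment set.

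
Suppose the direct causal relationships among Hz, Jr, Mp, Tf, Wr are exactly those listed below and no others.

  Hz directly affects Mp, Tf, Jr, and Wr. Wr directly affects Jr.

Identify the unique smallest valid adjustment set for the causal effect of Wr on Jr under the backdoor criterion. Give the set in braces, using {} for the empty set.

Variables eligible for adjustment (non-descendants of Wr, excluding Wr and Jr): {Hz, Mp, Tf}.
Backdoor paths from Wr to Jr:
  P1: Wr <- Hz -> Jr
The empty set is not sufficient: P1 (Wr <- Hz -> Jr) has no collider blocking it and no conditioned non-collider, so it is open.
Try {Hz}:
  P1: blocked at fork node Hz ∈ conditioning set.
{Hz} contains no descendant of Wr and blocks every backdoor path.
No other singleton works — e.g. {Mp} leaves P1 open — so {Hz} is the unique smallest valid adjustment set.

{Hz}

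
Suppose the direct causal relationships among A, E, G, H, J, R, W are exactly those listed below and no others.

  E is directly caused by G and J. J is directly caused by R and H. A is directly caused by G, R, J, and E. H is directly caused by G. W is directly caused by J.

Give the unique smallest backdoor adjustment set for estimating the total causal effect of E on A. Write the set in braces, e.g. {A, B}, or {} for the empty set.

{G, J}

Variables eligible for adjustment (non-descendants of E, excluding E and A): {G, H, J, R, W}.
Backdoor paths from E to A:
  P1: E <- G -> H -> J <- R -> A
  P2: E <- G -> H -> J -> A
  P3: E <- G -> A
  P4: E <- J <- R -> A
  P5: E <- J <- H <- G -> A
  P6: E <- J -> A
The empty set is not sufficient: P2 (E <- G -> H -> J -> A) has no collider blocking it and no conditioned non-collider, so it is open.
Try {G, J}:
  P1: blocked at fork node G ∈ conditioning set.
  P2: blocked at fork node G ∈ conditioning set.
  P3: blocked at fork node G ∈ conditioning set.
  P4: blocked at chain node J ∈ conditioning set.
  P5: blocked at chain node J ∈ conditioning set.
  P6: blocked at fork node J ∈ conditioning set.
{G, J} contains no descendant of E and blocks every backdoor path.
Every element of {G, J} is needed (dropping G leaves P1 open; dropping J leaves P4 open), so no proper subset is valid.
Among all size-2 subsets of the eligible variables, only {G, J} blocks every backdoor path, so it is the unique smallest valid adjustment set.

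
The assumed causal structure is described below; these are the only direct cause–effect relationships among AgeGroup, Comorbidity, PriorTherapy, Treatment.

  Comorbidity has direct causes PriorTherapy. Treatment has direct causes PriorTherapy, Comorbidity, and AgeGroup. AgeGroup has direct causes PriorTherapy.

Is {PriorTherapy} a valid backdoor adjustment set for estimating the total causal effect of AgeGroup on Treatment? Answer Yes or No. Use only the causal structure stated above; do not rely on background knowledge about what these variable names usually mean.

Backdoor paths from AgeGroup to Treatment (paths whose first edge points into AgeGroup):
  P1: AgeGroup <- PriorTherapy -> Comorbidity -> Treatment
  P2: AgeGroup <- PriorTherapy -> Treatment
Condition 1 (no descendant of AgeGroup in the set): holds — descendants of AgeGroup are {Treatment}; none are in {PriorTherapy}.
Condition 2 (every backdoor path blocked by {PriorTherapy}):
  P1: blocked at fork node PriorTherapy ∈ conditioning set.
  P2: blocked at fork node PriorTherapy ∈ conditioning set.
{PriorTherapy} satisfies the backdoor criterion.

Yes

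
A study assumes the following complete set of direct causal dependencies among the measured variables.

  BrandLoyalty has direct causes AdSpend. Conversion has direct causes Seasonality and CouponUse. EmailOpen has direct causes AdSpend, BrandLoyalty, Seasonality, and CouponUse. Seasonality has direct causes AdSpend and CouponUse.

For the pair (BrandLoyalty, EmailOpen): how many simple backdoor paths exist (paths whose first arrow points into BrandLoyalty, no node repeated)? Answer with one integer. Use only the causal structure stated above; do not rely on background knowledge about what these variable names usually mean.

4

A backdoor path from BrandLoyalty to EmailOpen is any simple undirected path whose first edge points into BrandLoyalty (i.e. leaves BrandLoyalty via a parent).
Parents of BrandLoyalty: {AdSpend}.
Enumerating:
  P1: BrandLoyalty <- AdSpend -> Seasonality <- CouponUse -> EmailOpen
  P2: BrandLoyalty <- AdSpend -> Seasonality -> Conversion <- CouponUse -> EmailOpen
  P3: BrandLoyalty <- AdSpend -> Seasonality -> EmailOpen
  P4: BrandLoyalty <- AdSpend -> EmailOpen
That exhausts the simple backdoor paths. Count: 4.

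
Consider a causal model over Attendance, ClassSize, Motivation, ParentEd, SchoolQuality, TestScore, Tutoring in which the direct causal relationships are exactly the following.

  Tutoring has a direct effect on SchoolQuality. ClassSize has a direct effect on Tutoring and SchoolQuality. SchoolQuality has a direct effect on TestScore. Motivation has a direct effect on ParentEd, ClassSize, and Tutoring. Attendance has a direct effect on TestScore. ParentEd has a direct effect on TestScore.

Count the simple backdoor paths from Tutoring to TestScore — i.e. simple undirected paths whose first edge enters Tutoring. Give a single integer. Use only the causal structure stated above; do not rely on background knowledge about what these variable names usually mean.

4

A backdoor path from Tutoring to TestScore is any simple undirected path whose first edge points into Tutoring (i.e. leaves Tutoring via a parent).
Parents of Tutoring: {ClassSize, Motivation}.
Enumerating:
  P1: Tutoring <- Motivation -> ParentEd -> TestScore
  P2: Tutoring <- Motivation -> ClassSize -> SchoolQuality -> TestScore
  P3: Tutoring <- ClassSize <- Motivation -> ParentEd -> TestScore
  P4: Tutoring <- ClassSize -> SchoolQuality -> TestScore
That exhausts the simple backdoor paths. Count: 4.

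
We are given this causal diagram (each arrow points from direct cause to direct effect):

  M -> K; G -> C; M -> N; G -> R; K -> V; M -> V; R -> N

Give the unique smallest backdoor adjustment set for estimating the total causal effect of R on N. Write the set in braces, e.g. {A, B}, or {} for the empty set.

Variables eligible for adjustment (non-descendants of R, excluding R and N): {C, G, K, M, V}.
Backdoor paths from R to N:
  (none)
With no backdoor paths the empty set already satisfies the criterion, and it is trivially minimal.

{}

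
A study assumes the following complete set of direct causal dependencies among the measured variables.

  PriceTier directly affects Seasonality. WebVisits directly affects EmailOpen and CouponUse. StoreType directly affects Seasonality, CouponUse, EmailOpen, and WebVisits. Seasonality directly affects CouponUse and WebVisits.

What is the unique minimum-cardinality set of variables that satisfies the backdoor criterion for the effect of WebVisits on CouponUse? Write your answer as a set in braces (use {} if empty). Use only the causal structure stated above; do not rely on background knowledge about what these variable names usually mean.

{Seasonality, StoreType}

Variables eligible for adjustment (non-descendants of WebVisits, excluding WebVisits and CouponUse): {PriceTier, Seasonality, StoreType}.
Backdoor paths from WebVisits to CouponUse:
  P1: WebVisits <- StoreType -> Seasonality -> CouponUse
  P2: WebVisits <- StoreType -> CouponUse
  P3: WebVisits <- Seasonality <- StoreType -> CouponUse
  P4: WebVisits <- Seasonality -> CouponUse
The empty set is not sufficient: P1 (WebVisits <- StoreType -> Seasonality -> CouponUse) has no collider blocking it and no conditioned non-collider, so it is open.
Try {Seasonality, StoreType}:
  P1: blocked at fork node StoreType ∈ conditioning set.
  P2: blocked at fork node StoreType ∈ conditioning set.
  P3: blocked at chain node Seasonality ∈ conditioning set.
  P4: blocked at fork node Seasonality ∈ conditioning set.
{Seasonality, StoreType} contains no descendant of WebVisits and blocks every backdoor path.
Every element of {Seasonality, StoreType} is needed (dropping Seasonality leaves P4 open; dropping StoreType leaves P2 open), so no proper subset is valid.
Among all size-2 subsets of the eligible variables, only {Seasonality, StoreType} blocks every backdoor path, so it is the unique smallest valid adjustment set.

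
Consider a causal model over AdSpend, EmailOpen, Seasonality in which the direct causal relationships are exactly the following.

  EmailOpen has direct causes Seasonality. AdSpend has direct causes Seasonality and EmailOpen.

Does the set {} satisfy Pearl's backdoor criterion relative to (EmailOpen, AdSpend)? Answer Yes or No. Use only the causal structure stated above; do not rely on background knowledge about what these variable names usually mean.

No

Backdoor paths from EmailOpen to AdSpend (paths whose first edge points into EmailOpen):
  P1: EmailOpen <- Seasonality -> AdSpend
Condition 1 (no descendant of EmailOpen in the set): holds — descendants of EmailOpen are {AdSpend}; none are in {}.
Condition 2 (every backdoor path blocked by {}):
  P1: open — no interior node is in the conditioning set.
{} does not satisfy the backdoor criterion.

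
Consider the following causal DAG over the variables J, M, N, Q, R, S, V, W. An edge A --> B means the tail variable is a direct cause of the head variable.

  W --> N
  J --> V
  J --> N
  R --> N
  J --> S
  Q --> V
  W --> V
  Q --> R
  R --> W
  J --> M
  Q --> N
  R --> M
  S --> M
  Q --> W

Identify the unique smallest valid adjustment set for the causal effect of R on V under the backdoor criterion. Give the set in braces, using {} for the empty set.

Variables eligible for adjustment (non-descendants of R, excluding R and V): {J, Q, S}.
Backdoor paths from R to V:
  P1: R <- Q -> W -> N <- J -> V
  P2: R <- Q -> W -> V
  P3: R <- Q -> N <- J -> V
  P4: R <- Q -> N <- W -> V
  P5: R <- Q -> V
The empty set is not sufficient: P2 (R <- Q -> W -> V) has no collider blocking it and no conditioned non-collider, so it is open.
Try {Q}:
  P1: blocked at fork node Q ∈ conditioning set.
  P2: blocked at fork node Q ∈ conditioning set.
  P3: blocked at fork node Q ∈ conditioning set.
  P4: blocked at fork node Q ∈ conditioning set.
  P5: blocked at fork node Q ∈ conditioning set.
{Q} contains no descendant of R and blocks every backdoor path.
No other singleton works — e.g. {J} leaves P2 open — so {Q} is the unique smallest valid adjustment set.

{Q}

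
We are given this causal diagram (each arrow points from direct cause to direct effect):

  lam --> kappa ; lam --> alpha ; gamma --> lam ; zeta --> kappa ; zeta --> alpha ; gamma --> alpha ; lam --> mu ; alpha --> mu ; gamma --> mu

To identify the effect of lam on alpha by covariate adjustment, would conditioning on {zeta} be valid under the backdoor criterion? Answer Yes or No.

Backdoor paths from lam to alpha (paths whose first edge points into lam):
  P1: lam <- gamma -> alpha
  P2: lam <- gamma -> mu <- alpha
Condition 1 (no descendant of lam in the set): holds — descendants of lam are {alpha, kappa, mu}; none are in {zeta}.
Condition 2 (every backdoor path blocked by {zeta}):
  P1: open — no interior node is in the conditioning set.
  P2: blocked at collider mu (neither it nor any descendant is in the conditioning set).
{zeta} does not satisfy the backdoor criterion.

No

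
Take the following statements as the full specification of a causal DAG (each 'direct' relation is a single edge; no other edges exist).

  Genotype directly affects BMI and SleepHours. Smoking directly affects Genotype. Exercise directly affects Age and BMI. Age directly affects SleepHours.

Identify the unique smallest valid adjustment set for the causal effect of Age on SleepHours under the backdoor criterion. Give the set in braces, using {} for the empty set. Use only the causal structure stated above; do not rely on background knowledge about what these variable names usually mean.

Variables eligible for adjustment (non-descendants of Age, excluding Age and SleepHours): {BMI, Exercise, Genotype, Smoking}.
Backdoor paths from Age to SleepHours:
  P1: Age <- Exercise -> BMI <- Genotype -> SleepHours
Each backdoor path contains an unconditioned collider, so every path is already blocked with the empty conditioning set:
  P1: blocked at collider BMI (neither it nor any descendant is in the conditioning set).
The empty set is therefore the unique smallest valid set.

{}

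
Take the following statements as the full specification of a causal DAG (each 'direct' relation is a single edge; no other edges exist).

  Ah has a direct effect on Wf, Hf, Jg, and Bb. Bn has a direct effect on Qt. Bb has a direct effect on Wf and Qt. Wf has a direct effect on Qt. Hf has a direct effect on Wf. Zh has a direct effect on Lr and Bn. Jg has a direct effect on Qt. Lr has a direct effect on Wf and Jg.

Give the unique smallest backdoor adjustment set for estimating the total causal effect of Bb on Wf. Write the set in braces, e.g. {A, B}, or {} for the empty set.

{Ah}

Variables eligible for adjustment (non-descendants of Bb, excluding Bb and Wf): {Ah, Bn, Hf, Jg, Lr, Zh}.
Backdoor paths from Bb to Wf:
  P1: Bb <- Ah -> Hf -> Wf
  P2: Bb <- Ah -> Jg <- Lr <- Zh -> Bn -> Qt <- Wf
  P3: Bb <- Ah -> Jg <- Lr -> Wf
  P4: Bb <- Ah -> Jg -> Qt <- Bn <- Zh -> Lr -> Wf
  P5: Bb <- Ah -> Jg -> Qt <- Wf
  P6: Bb <- Ah -> Wf
The empty set is not sufficient: P1 (Bb <- Ah -> Hf -> Wf) has no collider blocking it and no conditioned non-collider, so it is open.
Try {Ah}:
  P1: blocked at fork node Ah ∈ conditioning set.
  P2: blocked at fork node Ah ∈ conditioning set.
  P3: blocked at fork node Ah ∈ conditioning set.
  P4: blocked at fork node Ah ∈ conditioning set.
  P5: blocked at fork node Ah ∈ conditioning set.
  P6: blocked at fork node Ah ∈ conditioning set.
{Ah} contains no descendant of Bb and blocks every backdoor path.
No other singleton works — e.g. {Hf} leaves P6 open — so {Ah} is the unique smallest valid adjustment set.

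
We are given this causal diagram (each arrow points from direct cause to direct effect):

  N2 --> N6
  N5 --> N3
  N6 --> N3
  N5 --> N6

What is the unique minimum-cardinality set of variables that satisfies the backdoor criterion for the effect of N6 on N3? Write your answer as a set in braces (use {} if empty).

{N5}

Variables eligible for adjustment (non-descendants of N6, excluding N6 and N3): {N2, N5}.
Backdoor paths from N6 to N3:
  P1: N6 <- N5 -> N3
The empty set is not sufficient: P1 (N6 <- N5 -> N3) has no collider blocking it and no conditioned non-collider, so it is open.
Try {N5}:
  P1: blocked at fork node N5 ∈ conditioning set.
{N5} contains no descendant of N6 and blocks every backdoor path.
No other singleton works — e.g. {N2} leaves P1 open — so {N5} is the unique smallest valid adjustment set.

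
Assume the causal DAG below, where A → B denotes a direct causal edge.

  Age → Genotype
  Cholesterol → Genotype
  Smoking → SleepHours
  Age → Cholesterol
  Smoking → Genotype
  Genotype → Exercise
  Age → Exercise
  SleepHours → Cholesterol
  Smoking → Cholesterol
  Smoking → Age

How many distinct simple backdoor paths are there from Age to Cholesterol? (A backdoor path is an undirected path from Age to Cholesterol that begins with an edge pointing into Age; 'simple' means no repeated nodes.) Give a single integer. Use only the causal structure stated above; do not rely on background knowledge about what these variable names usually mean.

A backdoor path from Age to Cholesterol is any simple undirected path whose first edge points into Age (i.e. leaves Age via a parent).
Parents of Age: {Smoking}.
Enumerating:
  P1: Age <- Smoking -> SleepHours -> Cholesterol
  P2: Age <- Smoking -> Cholesterol
  P3: Age <- Smoking -> Genotype <- Cholesterol
That exhausts the simple backdoor paths. Count: 3.

3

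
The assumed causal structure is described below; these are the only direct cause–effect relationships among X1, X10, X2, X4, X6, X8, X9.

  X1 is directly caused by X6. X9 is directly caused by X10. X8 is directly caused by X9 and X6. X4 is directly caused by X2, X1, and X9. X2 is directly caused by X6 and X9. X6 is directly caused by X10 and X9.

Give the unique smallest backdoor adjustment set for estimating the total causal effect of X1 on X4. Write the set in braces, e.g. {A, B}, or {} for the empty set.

{X6}

Variables eligible for adjustment (non-descendants of X1, excluding X1 and X4): {X10, X2, X6, X8, X9}.
Backdoor paths from X1 to X4:
  P1: X1 <- X6 <- X10 -> X9 -> X2 -> X4
  P2: X1 <- X6 <- X10 -> X9 -> X4
  P3: X1 <- X6 <- X9 -> X2 -> X4
  P4: X1 <- X6 <- X9 -> X4
  P5: X1 <- X6 -> X2 <- X9 -> X4
  P6: X1 <- X6 -> X2 -> X4
  P7: X1 <- X6 -> X8 <- X9 -> X2 -> X4
  P8: X1 <- X6 -> X8 <- X9 -> X4
The empty set is not sufficient: P1 (X1 <- X6 <- X10 -> X9 -> X2 -> X4) has no collider blocking it and no conditioned non-collider, so it is open.
Try {X6}:
  P1: blocked at chain node X6 ∈ conditioning set.
  P2: blocked at chain node X6 ∈ conditioning set.
  P3: blocked at chain node X6 ∈ conditioning set.
  P4: blocked at chain node X6 ∈ conditioning set.
  P5: blocked at fork node X6 ∈ conditioning set.
  P6: blocked at fork node X6 ∈ conditioning set.
  P7: blocked at fork node X6 ∈ conditioning set.
  P8: blocked at fork node X6 ∈ conditioning set.
{X6} contains no descendant of X1 and blocks every backdoor path.
No other singleton works — e.g. {X10} leaves P3 open — so {X6} is the unique smallest valid adjustment set.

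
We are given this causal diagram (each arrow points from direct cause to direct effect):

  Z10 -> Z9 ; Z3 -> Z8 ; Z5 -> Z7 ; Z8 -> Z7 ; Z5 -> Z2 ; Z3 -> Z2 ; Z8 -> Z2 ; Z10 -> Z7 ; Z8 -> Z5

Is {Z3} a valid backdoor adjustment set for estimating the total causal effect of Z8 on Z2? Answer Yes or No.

Yes

Backdoor paths from Z8 to Z2 (paths whose first edge points into Z8):
  P1: Z8 <- Z3 -> Z2
Condition 1 (no descendant of Z8 in the set): holds — descendants of Z8 are {Z2, Z5, Z7}; none are in {Z3}.
Condition 2 (every backdoor path blocked by {Z3}):
  P1: blocked at fork node Z3 ∈ conditioning set.
{Z3} satisfies the backdoor criterion.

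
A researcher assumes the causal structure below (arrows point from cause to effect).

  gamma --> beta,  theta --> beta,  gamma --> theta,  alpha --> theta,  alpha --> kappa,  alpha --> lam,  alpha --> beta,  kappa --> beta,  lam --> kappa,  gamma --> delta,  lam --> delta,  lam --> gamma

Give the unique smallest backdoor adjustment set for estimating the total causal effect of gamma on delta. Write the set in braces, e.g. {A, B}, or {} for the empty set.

Variables eligible for adjustment (non-descendants of gamma, excluding gamma and delta): {alpha, kappa, lam}.
Backdoor paths from gamma to delta:
  P1: gamma <- lam -> delta
The empty set is not sufficient: P1 (gamma <- lam -> delta) has no collider blocking it and no conditioned non-collider, so it is open.
Try {lam}:
  P1: blocked at fork node lam ∈ conditioning set.
{lam} contains no descendant of gamma and blocks every backdoor path.
No other singleton works — e.g. {alpha} leaves P1 open — so {lam} is the unique smallest valid adjustment set.

{lam}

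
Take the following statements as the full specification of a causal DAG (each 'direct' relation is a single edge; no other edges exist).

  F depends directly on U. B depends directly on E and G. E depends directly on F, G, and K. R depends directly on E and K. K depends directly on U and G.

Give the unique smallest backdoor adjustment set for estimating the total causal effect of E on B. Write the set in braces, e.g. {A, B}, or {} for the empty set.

{G}

Variables eligible for adjustment (non-descendants of E, excluding E and B): {F, G, K, U}.
Backdoor paths from E to B:
  P1: E <- G -> B
  P2: E <- K <- G -> B
  P3: E <- F <- U -> K <- G -> B
The empty set is not sufficient: P1 (E <- G -> B) has no collider blocking it and no conditioned non-collider, so it is open.
Try {G}:
  P1: blocked at fork node G ∈ conditioning set.
  P2: blocked at fork node G ∈ conditioning set.
  P3: blocked at collider K (neither it nor any descendant is in the conditioning set).
{G} contains no descendant of E and blocks every backdoor path.
No other singleton works — e.g. {U} leaves P1 open — so {G} is the unique smallest valid adjustment set.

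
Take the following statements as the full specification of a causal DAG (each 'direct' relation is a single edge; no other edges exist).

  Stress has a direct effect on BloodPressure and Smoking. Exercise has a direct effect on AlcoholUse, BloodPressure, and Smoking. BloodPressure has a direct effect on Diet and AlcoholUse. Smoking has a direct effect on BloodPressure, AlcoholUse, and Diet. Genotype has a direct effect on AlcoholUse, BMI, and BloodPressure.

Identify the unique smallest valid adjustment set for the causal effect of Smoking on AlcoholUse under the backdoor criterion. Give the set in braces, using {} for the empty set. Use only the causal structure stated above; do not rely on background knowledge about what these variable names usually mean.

{Exercise, Stress}

Variables eligible for adjustment (non-descendants of Smoking, excluding Smoking and AlcoholUse): {BMI, Exercise, Genotype, Stress}.
Backdoor paths from Smoking to AlcoholUse:
  P1: Smoking <- Exercise -> BloodPressure <- Genotype -> AlcoholUse
  P2: Smoking <- Exercise -> BloodPressure -> AlcoholUse
  P3: Smoking <- Exercise -> AlcoholUse
  P4: Smoking <- Stress -> BloodPressure <- Exercise -> AlcoholUse
  P5: Smoking <- Stress -> BloodPressure <- Genotype -> AlcoholUse
  P6: Smoking <- Stress -> BloodPressure -> AlcoholUse
The empty set is not sufficient: P2 (Smoking <- Exercise -> BloodPressure -> AlcoholUse) has no collider blocking it and no conditioned non-collider, so it is open.
Try {Exercise, Stress}:
  P1: blocked at fork node Exercise ∈ conditioning set.
  P2: blocked at fork node Exercise ∈ conditioning set.
  P3: blocked at fork node Exercise ∈ conditioning set.
  P4: blocked at fork node Stress ∈ conditioning set.
  P5: blocked at fork node Stress ∈ conditioning set.
  P6: blocked at fork node Stress ∈ conditioning set.
{Exercise, Stress} contains no descendant of Smoking and blocks every backdoor path.
Every element of {Exercise, Stress} is needed (dropping Exercise leaves P2 open; dropping Stress leaves P6 open), so no proper subset is valid.
Among all size-2 subsets of the eligible variables, only {Exercise, Stress} blocks every backdoor path, so it is the unique smallest valid adjustment set.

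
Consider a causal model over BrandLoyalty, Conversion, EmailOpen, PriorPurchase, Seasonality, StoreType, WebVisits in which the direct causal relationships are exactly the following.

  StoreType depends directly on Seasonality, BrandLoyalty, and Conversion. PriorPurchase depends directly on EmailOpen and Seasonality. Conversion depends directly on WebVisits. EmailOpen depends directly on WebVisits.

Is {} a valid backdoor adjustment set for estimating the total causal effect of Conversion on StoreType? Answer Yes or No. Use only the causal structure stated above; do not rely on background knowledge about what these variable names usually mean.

Backdoor paths from Conversion to StoreType (paths whose first edge points into Conversion):
  P1: Conversion <- WebVisits -> EmailOpen -> PriorPurchase <- Seasonality -> StoreType
Condition 1 (no descendant of Conversion in the set): holds — descendants of Conversion are {StoreType}; none are in {}.
Condition 2 (every backdoor path blocked by {}):
  P1: blocked at collider PriorPurchase (neither it nor any descendant is in the conditioning set).
{} satisfies the backdoor criterion.

Yes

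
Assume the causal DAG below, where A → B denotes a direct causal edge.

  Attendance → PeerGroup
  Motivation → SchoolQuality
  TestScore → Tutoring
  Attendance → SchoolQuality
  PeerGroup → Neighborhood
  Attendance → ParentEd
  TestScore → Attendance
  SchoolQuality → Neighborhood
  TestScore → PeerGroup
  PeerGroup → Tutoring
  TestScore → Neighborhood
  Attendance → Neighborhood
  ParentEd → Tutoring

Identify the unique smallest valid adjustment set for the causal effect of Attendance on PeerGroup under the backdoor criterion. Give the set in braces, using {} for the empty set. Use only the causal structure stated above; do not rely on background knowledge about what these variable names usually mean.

Variables eligible for adjustment (non-descendants of Attendance, excluding Attendance and PeerGroup): {Motivation, TestScore}.
Backdoor paths from Attendance to PeerGroup:
  P1: Attendance <- TestScore -> PeerGroup
  P2: Attendance <- TestScore -> Tutoring <- PeerGroup
  P3: Attendance <- TestScore -> Neighborhood <- PeerGroup
The empty set is not sufficient: P1 (Attendance <- TestScore -> PeerGroup) has no collider blocking it and no conditioned non-collider, so it is open.
Try {TestScore}:
  P1: blocked at fork node TestScore ∈ conditioning set.
  P2: blocked at fork node TestScore ∈ conditioning set.
  P3: blocked at fork node TestScore ∈ conditioning set.
{TestScore} contains no descendant of Attendance and blocks every backdoor path.
No other singleton works — e.g. {Motivation} leaves P1 open — so {TestScore} is the unique smallest valid adjustment set.

{TestScore}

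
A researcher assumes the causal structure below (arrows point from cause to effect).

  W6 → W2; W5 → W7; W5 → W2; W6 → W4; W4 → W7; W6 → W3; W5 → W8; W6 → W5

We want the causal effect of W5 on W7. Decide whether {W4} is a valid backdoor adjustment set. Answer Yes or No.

Yes

Backdoor paths from W5 to W7 (paths whose first edge points into W5):
  P1: W5 <- W6 -> W4 -> W7
Condition 1 (no descendant of W5 in the set): holds — descendants of W5 are {W2, W7, W8}; none are in {W4}.
Condition 2 (every backdoor path blocked by {W4}):
  P1: blocked at chain node W4 ∈ conditioning set.
{W4} satisfies the backdoor criterion.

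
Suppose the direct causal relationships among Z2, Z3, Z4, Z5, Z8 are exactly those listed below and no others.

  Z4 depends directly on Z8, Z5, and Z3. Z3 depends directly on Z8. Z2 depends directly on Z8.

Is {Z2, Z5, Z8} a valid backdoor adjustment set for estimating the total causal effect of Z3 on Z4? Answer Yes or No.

Backdoor paths from Z3 to Z4 (paths whose first edge points into Z3):
  P1: Z3 <- Z8 -> Z4
Condition 1 (no descendant of Z3 in the set): holds — descendants of Z3 are {Z4}; none are in {Z2, Z5, Z8}.
Condition 2 (every backdoor path blocked by {Z2, Z5, Z8}):
  P1: blocked at fork node Z8 ∈ conditioning set.
{Z2, Z5, Z8} satisfies the backdoor criterion.

Yes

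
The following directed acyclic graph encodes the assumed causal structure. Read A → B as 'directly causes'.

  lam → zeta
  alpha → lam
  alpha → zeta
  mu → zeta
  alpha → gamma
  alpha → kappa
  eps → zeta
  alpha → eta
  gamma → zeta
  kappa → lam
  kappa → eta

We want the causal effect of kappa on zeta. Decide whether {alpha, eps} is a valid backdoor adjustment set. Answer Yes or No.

Yes

Backdoor paths from kappa to zeta (paths whose first edge points into kappa):
  P1: kappa <- alpha -> lam -> zeta
  P2: kappa <- alpha -> gamma -> zeta
  P3: kappa <- alpha -> zeta
Condition 1 (no descendant of kappa in the set): holds — descendants of kappa are {eta, lam, zeta}; none are in {alpha, eps}.
Condition 2 (every backdoor path blocked by {alpha, eps}):
  P1: blocked at fork node alpha ∈ conditioning set.
  P2: blocked at fork node alpha ∈ conditioning set.
  P3: blocked at fork node alpha ∈ conditioning set.
{alpha, eps} satisfies the backdoor criterion.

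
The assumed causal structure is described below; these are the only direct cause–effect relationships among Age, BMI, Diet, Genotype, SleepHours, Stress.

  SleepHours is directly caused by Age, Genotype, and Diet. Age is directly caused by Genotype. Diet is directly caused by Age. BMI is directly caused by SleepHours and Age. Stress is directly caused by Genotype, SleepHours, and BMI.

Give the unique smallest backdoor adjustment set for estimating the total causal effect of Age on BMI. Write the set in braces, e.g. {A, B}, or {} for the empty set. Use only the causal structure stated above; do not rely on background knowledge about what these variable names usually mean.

Variables eligible for adjustment (non-descendants of Age, excluding Age and BMI): {Genotype}.
Backdoor paths from Age to BMI:
  P1: Age <- Genotype -> SleepHours -> BMI
  P2: Age <- Genotype -> SleepHours -> Stress <- BMI
  P3: Age <- Genotype -> Stress <- SleepHours -> BMI
  P4: Age <- Genotype -> Stress <- BMI
The empty set is not sufficient: P1 (Age <- Genotype -> SleepHours -> BMI) has no collider blocking it and no conditioned non-collider, so it is open.
Try {Genotype}:
  P1: blocked at fork node Genotype ∈ conditioning set.
  P2: blocked at fork node Genotype ∈ conditioning set.
  P3: blocked at fork node Genotype ∈ conditioning set.
  P4: blocked at fork node Genotype ∈ conditioning set.
{Genotype} contains no descendant of Age and blocks every backdoor path.
{Genotype} is the unique smallest valid adjustment set.

{Genotype}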